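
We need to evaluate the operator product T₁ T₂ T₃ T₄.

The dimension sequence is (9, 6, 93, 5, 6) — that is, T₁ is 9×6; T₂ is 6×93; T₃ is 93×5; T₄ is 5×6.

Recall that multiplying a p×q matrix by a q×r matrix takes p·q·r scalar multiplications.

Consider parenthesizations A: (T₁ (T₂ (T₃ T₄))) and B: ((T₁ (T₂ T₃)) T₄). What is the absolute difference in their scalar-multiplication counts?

Order A = (T₁ (T₂ (T₃ T₄))): (T₃ T₄): 93×5 by 5×6 → 93×6, cost 93·5·6 = 2790; (T₂ (T₃ T₄)): 6×93 by 93×6 → 6×6, cost 6·93·6 = 3348; cumulative 6138; (T₁ (T₂ (T₃ T₄))): 9×6 by 6×6 → 9×6, cost 9·6·6 = 324; cumulative 6462. Total 6462.
Order B = ((T₁ (T₂ T₃)) T₄): (T₂ T₃): 6×93 by 93×5 → 6×5, cost 6·93·5 = 2790; (T₁ (T₂ T₃)): 9×6 by 6×5 → 9×5, cost 9·6·5 = 270; cumulative 3060; ((T₁ (T₂ T₃)) T₄): 9×5 by 5×6 → 9×6, cost 9·5·6 = 270; cumulative 3330. Total 3330.
Difference: |6462 − 3330| = 3132.

3132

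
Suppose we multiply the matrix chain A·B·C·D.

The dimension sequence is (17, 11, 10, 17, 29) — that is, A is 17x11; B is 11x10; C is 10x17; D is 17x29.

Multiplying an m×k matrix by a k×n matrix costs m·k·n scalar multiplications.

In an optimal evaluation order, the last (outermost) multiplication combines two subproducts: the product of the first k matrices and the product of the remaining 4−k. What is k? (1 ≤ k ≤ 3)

Adjacent pairs: AB = 17·11·10 = 1870; BC = 11·10·17 = 1870; CD = 10·17·29 = 4930.
Length 3: A..C: k=1: 0+1870+17·11·17=5049; k=2: 1870+0+17·10·17=4760 → min 4760 | B..D: k=2: 0+4930+11·10·29=8120; k=3: 1870+0+11·17·29=7293 → min 7293.
Top-level splits: k=1: (A..A)·(B..D) → 0+7293+17·11·29 = 12716; k=2: (A..B)·(C..D) → 1870+4930+17·10·29 = 11730; k=3: (A..C)·(D..D) → 4760+0+17·17·29 = 13141.
Best split is after B, i.e. k = 2.

2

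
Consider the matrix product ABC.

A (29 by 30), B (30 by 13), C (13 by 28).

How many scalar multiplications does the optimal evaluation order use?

21866

Order (A(BC)): (BC): 30×13 by 13×28 → 30×28, cost 30·13·28 = 10920; (A(BC)): 29×30 by 30×28 → 29×28, cost 29·30·28 = 24360; cumulative 35280. Total 35280.
Order ((AB)C): (AB): 29×30 by 30×13 → 29×13, cost 29·30·13 = 11310; ((AB)C): 29×13 by 13×28 → 29×28, cost 29·13·28 = 10556; cumulative 21866. Total 21866.
Minimum: 21866.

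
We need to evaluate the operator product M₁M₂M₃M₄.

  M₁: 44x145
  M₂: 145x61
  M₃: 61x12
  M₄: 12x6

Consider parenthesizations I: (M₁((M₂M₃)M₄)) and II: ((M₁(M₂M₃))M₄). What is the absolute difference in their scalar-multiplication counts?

Order I = (M₁((M₂M₃)M₄)): (M₂M₃): 145×61 by 61×12 → 145×12, cost 145·61·12 = 106140; ((M₂M₃)M₄): 145×12 by 12×6 → 145×6, cost 145·12·6 = 10440; cumulative 116580; (M₁((M₂M₃)M₄)): 44×145 by 145×6 → 44×6, cost 44·145·6 = 38280; cumulative 154860. Total 154860.
Order II = ((M₁(M₂M₃))M₄): (M₂M₃): 145×61 by 61×12 → 145×12, cost 145·61·12 = 106140; (M₁(M₂M₃)): 44×145 by 145×12 → 44×12, cost 44·145·12 = 76560; cumulative 182700; ((M₁(M₂M₃))M₄): 44×12 by 12×6 → 44×6, cost 44·12·6 = 3168; cumulative 185868. Total 185868.
Difference: |154860 − 185868| = 31008.

31008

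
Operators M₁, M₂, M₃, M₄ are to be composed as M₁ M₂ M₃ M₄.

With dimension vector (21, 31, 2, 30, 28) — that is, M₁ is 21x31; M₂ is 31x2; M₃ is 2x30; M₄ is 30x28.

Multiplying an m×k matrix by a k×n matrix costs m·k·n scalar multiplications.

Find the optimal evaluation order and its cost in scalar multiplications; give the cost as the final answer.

Adjacent pairs: M₁M₂ = 21·31·2 = 1302; M₂M₃ = 31·2·30 = 1860; M₃M₄ = 2·30·28 = 1680.
Length 3: M₁..M₃: k=1: 0+1860+21·31·30=21390; k=2: 1302+0+21·2·30=2562 → min 2562 | M₂..M₄: k=2: 0+1680+31·2·28=3416; k=3: 1860+0+31·30·28=27900 → min 3416.
Length 4: M₁..M₄: k=1: 0+3416+21·31·28=21644; k=2: 1302+1680+21·2·28=4158; k=3: 2562+0+21·30·28=20202 → min 4158.
Optimal parenthesization: ((M₁ M₂) (M₃ M₄)) with cost 4158.

4158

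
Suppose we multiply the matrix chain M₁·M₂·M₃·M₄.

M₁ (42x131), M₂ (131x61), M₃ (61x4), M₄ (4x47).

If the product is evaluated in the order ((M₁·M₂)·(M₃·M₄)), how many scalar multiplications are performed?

(M₁·M₂): 42×131 by 131×61 → 42×61, cost 42·131·61 = 335622
(M₃·M₄): 61×4 by 4×47 → 61×47, cost 61·4·47 = 11468
((M₁·M₂)·(M₃·M₄)): 42×61 by 61×47 → 42×47, cost 42·61·47 = 120414; cumulative 467504
Total: 467504 scalar multiplications.

467504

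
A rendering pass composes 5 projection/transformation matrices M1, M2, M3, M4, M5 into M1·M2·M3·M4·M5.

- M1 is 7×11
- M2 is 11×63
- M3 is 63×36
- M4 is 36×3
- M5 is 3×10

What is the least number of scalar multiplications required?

Adjacent pairs: M1M2 = 7·11·63 = 4851; M2M3 = 11·63·36 = 24948; M3M4 = 63·36·3 = 6804; M4M5 = 36·3·10 = 1080.
Length 3: M1..M3: k=1: 0+24948+7·11·36=27720; k=2: 4851+0+7·63·36=20727 → min 20727 | M2..M4: k=2: 0+6804+11·63·3=8883; k=3: 24948+0+11·36·3=26136 → min 8883 | M3..M5: k=3: 0+1080+63·36·10=23760; k=4: 6804+0+63·3·10=8694 → min 8694.
Length 4: M1..M4: k=1: 0+8883+7·11·3=9114; k=2: 4851+6804+7·63·3=12978; k=3: 20727+0+7·36·3=21483 → min 9114 | M2..M5: k=2: 0+8694+11·63·10=15624; k=3: 24948+1080+11·36·10=29988; k=4: 8883+0+11·3·10=9213 → min 9213.
Length 5: M1..M5: k=1: 0+9213+7·11·10=9983; k=2: 4851+8694+7·63·10=17955; k=3: 20727+1080+7·36·10=24327; k=4: 9114+0+7·3·10=9324 → min 9324.
Optimal order: ((M1·(M2·(M3·M4)))·M5) with cost 9324.

9324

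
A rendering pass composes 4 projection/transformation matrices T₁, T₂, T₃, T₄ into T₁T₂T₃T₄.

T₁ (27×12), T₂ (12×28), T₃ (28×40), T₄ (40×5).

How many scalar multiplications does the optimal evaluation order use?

Adjacent pairs: T₁T₂ = 27·12·28 = 9072; T₂T₃ = 12·28·40 = 13440; T₃T₄ = 28·40·5 = 5600.
Length 3: T₁..T₃: k=1: 0+13440+27·12·40=26400; k=2: 9072+0+27·28·40=39312 → min 26400 | T₂..T₄: k=2: 0+5600+12·28·5=7280; k=3: 13440+0+12·40·5=15840 → min 7280.
Length 4: T₁..T₄: k=1: 0+7280+27·12·5=8900; k=2: 9072+5600+27·28·5=18452; k=3: 26400+0+27·40·5=31800 → min 8900.
Optimal order: (T₁(T₂(T₃T₄))) with cost 8900.

8900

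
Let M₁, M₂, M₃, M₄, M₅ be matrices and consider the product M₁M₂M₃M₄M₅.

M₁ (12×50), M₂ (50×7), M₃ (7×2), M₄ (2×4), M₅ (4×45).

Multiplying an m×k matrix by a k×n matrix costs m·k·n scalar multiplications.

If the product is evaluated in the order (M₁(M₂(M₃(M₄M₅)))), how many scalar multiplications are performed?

(M₄M₅): 2×4 by 4×45 → 2×45, cost 2·4·45 = 360
(M₃(M₄M₅)): 7×2 by 2×45 → 7×45, cost 7·2·45 = 630; cumulative 990
(M₂(M₃(M₄M₅))): 50×7 by 7×45 → 50×45, cost 50·7·45 = 15750; cumulative 16740
(M₁(M₂(M₃(M₄M₅)))): 12×50 by 50×45 → 12×45, cost 12·50·45 = 27000; cumulative 43740
Total: 43740 scalar multiplications.

43740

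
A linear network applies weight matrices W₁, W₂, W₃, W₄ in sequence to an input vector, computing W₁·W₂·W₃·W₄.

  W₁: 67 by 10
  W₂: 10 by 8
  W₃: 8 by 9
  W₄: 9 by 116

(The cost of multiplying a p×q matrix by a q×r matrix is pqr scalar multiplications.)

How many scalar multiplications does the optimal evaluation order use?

Adjacent pairs: W₁W₂ = 67·10·8 = 5360; W₂W₃ = 10·8·9 = 720; W₃W₄ = 8·9·116 = 8352.
Length 3: W₁..W₃: k=1: 0+720+67·10·9=6750; k=2: 5360+0+67·8·9=10184 → min 6750 | W₂..W₄: k=2: 0+8352+10·8·116=17632; k=3: 720+0+10·9·116=11160 → min 11160.
Length 4: W₁..W₄: k=1: 0+11160+67·10·116=88880; k=2: 5360+8352+67·8·116=75888; k=3: 6750+0+67·9·116=76698 → min 75888.
Optimal order: ((W₁·W₂)·(W₃·W₄)) with cost 75888.

75888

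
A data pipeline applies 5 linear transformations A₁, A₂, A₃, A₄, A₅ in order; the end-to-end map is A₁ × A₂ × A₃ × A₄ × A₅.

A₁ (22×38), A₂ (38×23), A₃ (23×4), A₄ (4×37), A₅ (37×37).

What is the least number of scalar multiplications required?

Adjacent pairs: A₁A₂ = 22·38·23 = 19228; A₂A₃ = 38·23·4 = 3496; A₃A₄ = 23·4·37 = 3404; A₄A₅ = 4·37·37 = 5476.
Length 3: A₁..A₃: k=1: 0+3496+22·38·4=6840; k=2: 19228+0+22·23·4=21252 → min 6840 | A₂..A₄: k=2: 0+3404+38·23·37=35742; k=3: 3496+0+38·4·37=9120 → min 9120 | A₃..A₅: k=3: 0+5476+23·4·37=8880; k=4: 3404+0+23·37·37=34891 → min 8880.
Length 4: A₁..A₄: k=1: 0+9120+22·38·37=40052; k=2: 19228+3404+22·23·37=41354; k=3: 6840+0+22·4·37=10096 → min 10096 | A₂..A₅: k=2: 0+8880+38·23·37=41218; k=3: 3496+5476+38·4·37=14596; k=4: 9120+0+38·37·37=61142 → min 14596.
Length 5: A₁..A₅: k=1: 0+14596+22·38·37=45528; k=2: 19228+8880+22·23·37=46830; k=3: 6840+5476+22·4·37=15572; k=4: 10096+0+22·37·37=40214 → min 15572.
Optimal order: ((A₁ × (A₂ × A₃)) × (A₄ × A₅)) with cost 15572.

15572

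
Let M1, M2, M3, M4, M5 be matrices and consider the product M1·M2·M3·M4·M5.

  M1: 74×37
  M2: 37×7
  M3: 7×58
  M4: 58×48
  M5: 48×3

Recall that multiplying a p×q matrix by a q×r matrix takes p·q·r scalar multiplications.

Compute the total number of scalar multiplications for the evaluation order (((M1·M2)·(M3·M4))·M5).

(M1·M2): 74×37 by 37×7 → 74×7, cost 74·37·7 = 19166
(M3·M4): 7×58 by 58×48 → 7×48, cost 7·58·48 = 19488
((M1·M2)·(M3·M4)): 74×7 by 7×48 → 74×48, cost 74·7·48 = 24864; cumulative 63518
(((M1·M2)·(M3·M4))·M5): 74×48 by 48×3 → 74×3, cost 74·48·3 = 10656; cumulative 74174
Total: 74174 scalar multiplications.

74174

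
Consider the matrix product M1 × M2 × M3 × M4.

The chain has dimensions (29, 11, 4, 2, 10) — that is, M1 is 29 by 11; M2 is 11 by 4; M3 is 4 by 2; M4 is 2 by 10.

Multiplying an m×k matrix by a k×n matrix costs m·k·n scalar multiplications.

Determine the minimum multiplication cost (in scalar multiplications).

Adjacent pairs: M1M2 = 29·11·4 = 1276; M2M3 = 11·4·2 = 88; M3M4 = 4·2·10 = 80.
Length 3: M1..M3: k=1: 0+88+29·11·2=726; k=2: 1276+0+29·4·2=1508 → min 726 | M2..M4: k=2: 0+80+11·4·10=520; k=3: 88+0+11·2·10=308 → min 308.
Length 4: M1..M4: k=1: 0+308+29·11·10=3498; k=2: 1276+80+29·4·10=2516; k=3: 726+0+29·2·10=1306 → min 1306.
Optimal order: ((M1 × (M2 × M3)) × M4) with cost 1306.

1306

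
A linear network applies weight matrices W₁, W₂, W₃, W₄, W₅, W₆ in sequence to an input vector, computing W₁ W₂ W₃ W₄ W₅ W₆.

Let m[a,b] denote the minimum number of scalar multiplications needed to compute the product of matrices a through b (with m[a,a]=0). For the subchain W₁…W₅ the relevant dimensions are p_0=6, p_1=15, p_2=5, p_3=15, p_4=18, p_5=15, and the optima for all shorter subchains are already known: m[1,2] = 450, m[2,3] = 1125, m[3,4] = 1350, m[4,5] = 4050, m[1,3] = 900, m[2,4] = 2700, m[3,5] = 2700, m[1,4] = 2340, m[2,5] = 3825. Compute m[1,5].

3600

m[1,5] = min over k∈[1,4] of m[1,k]+m[k+1,5]+p_{0}·p_k·p_{5}.
k=1: 0 + 3825 + 6·15·15 = 5175; k=2: 450 + 2700 + 6·5·15 = 3600; k=3: 900 + 4050 + 6·15·15 = 6300; k=4: 2340 + 0 + 6·18·15 = 3960.
Minimum: 3600 at k=2.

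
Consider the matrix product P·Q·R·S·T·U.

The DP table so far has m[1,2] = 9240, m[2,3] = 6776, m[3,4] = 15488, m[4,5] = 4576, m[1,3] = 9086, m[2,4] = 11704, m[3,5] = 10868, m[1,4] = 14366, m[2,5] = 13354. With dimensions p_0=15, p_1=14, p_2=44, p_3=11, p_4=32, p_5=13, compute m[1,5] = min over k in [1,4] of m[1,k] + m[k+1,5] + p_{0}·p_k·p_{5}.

15807

m[1,5] = min over k∈[1,4] of m[1,k]+m[k+1,5]+p_{0}·p_k·p_{5}.
k=1: 0 + 13354 + 15·14·13 = 16084; k=2: 9240 + 10868 + 15·44·13 = 28688; k=3: 9086 + 4576 + 15·11·13 = 15807; k=4: 14366 + 0 + 15·32·13 = 20606.
Minimum: 15807 at k=3.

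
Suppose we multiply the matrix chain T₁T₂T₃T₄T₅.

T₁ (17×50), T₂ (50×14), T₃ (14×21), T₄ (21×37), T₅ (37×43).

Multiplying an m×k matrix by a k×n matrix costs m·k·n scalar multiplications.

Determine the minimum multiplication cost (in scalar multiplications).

Adjacent pairs: T₁T₂ = 17·50·14 = 11900; T₂T₃ = 50·14·21 = 14700; T₃T₄ = 14·21·37 = 10878; T₄T₅ = 21·37·43 = 33411.
Length 3: T₁..T₃: k=1: 0+14700+17·50·21=32550; k=2: 11900+0+17·14·21=16898 → min 16898 | T₂..T₄: k=2: 0+10878+50·14·37=36778; k=3: 14700+0+50·21·37=53550 → min 36778 | T₃..T₅: k=3: 0+33411+14·21·43=46053; k=4: 10878+0+14·37·43=33152 → min 33152.
Length 4: T₁..T₄: k=1: 0+36778+17·50·37=68228; k=2: 11900+10878+17·14·37=31584; k=3: 16898+0+17·21·37=30107 → min 30107 | T₂..T₅: k=2: 0+33152+50·14·43=63252; k=3: 14700+33411+50·21·43=93261; k=4: 36778+0+50·37·43=116328 → min 63252.
Length 5: T₁..T₅: k=1: 0+63252+17·50·43=99802; k=2: 11900+33152+17·14·43=55286; k=3: 16898+33411+17·21·43=65660; k=4: 30107+0+17·37·43=57154 → min 55286.
Optimal order: ((T₁T₂)((T₃T₄)T₅)) with cost 55286.

55286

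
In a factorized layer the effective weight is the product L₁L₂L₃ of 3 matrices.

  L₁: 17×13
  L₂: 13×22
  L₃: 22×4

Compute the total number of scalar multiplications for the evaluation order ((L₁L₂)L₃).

(L₁L₂): 17×13 by 13×22 → 17×22, cost 17·13·22 = 4862
((L₁L₂)L₃): 17×22 by 22×4 → 17×4, cost 17·22·4 = 1496; cumulative 6358
Total: 6358 scalar multiplications.

6358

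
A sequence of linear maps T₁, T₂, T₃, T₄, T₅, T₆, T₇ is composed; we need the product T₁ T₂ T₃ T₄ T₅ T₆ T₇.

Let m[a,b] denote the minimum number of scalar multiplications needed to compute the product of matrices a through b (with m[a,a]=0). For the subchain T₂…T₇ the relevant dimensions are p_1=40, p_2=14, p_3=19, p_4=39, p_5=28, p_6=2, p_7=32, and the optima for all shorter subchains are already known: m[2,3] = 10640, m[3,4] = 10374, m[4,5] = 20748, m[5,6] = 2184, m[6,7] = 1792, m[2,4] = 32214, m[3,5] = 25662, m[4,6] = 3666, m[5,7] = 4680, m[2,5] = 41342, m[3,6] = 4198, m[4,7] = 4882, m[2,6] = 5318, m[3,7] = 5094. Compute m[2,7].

m[2,7] = min over k∈[2,6] of m[2,k]+m[k+1,7]+p_{1}·p_k·p_{7}.
k=2: 0 + 5094 + 40·14·32 = 23014; k=3: 10640 + 4882 + 40·19·32 = 39842; k=4: 32214 + 4680 + 40·39·32 = 86814; k=5: 41342 + 1792 + 40·28·32 = 78974; k=6: 5318 + 0 + 40·2·32 = 7878.
Minimum: 7878 at k=6.

7878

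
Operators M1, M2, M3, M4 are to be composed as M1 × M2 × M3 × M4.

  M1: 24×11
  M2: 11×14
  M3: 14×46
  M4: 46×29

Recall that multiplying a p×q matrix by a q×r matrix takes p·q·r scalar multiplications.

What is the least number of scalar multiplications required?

Adjacent pairs: M1M2 = 24·11·14 = 3696; M2M3 = 11·14·46 = 7084; M3M4 = 14·46·29 = 18676.
Length 3: M1..M3: k=1: 0+7084+24·11·46=19228; k=2: 3696+0+24·14·46=19152 → min 19152 | M2..M4: k=2: 0+18676+11·14·29=23142; k=3: 7084+0+11·46·29=21758 → min 21758.
Length 4: M1..M4: k=1: 0+21758+24·11·29=29414; k=2: 3696+18676+24·14·29=32116; k=3: 19152+0+24·46·29=51168 → min 29414.
Optimal order: (M1 × ((M2 × M3) × M4)) with cost 29414.

29414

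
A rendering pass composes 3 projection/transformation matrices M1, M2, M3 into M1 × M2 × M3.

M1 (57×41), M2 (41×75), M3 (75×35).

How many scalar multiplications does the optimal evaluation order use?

Order (M1 × (M2 × M3)): (M2 × M3): 41×75 by 75×35 → 41×35, cost 41·75·35 = 107625; (M1 × (M2 × M3)): 57×41 by 41×35 → 57×35, cost 57·41·35 = 81795; cumulative 189420. Total 189420.
Order ((M1 × M2) × M3): (M1 × M2): 57×41 by 41×75 → 57×75, cost 57·41·75 = 175275; ((M1 × M2) × M3): 57×75 by 75×35 → 57×35, cost 57·75·35 = 149625; cumulative 324900. Total 324900.
Minimum: 189420.

189420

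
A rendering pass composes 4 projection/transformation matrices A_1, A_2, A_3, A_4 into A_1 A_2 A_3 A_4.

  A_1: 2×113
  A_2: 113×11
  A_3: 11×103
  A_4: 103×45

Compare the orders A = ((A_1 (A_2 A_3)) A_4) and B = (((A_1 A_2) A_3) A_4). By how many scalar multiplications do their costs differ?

Order A = ((A_1 (A_2 A_3)) A_4): (A_2 A_3): 113×11 by 11×103 → 113×103, cost 113·11·103 = 128029; (A_1 (A_2 A_3)): 2×113 by 113×103 → 2×103, cost 2·113·103 = 23278; cumulative 151307; ((A_1 (A_2 A_3)) A_4): 2×103 by 103×45 → 2×45, cost 2·103·45 = 9270; cumulative 160577. Total 160577.
Order B = (((A_1 A_2) A_3) A_4): (A_1 A_2): 2×113 by 113×11 → 2×11, cost 2·113·11 = 2486; ((A_1 A_2) A_3): 2×11 by 11×103 → 2×103, cost 2·11·103 = 2266; cumulative 4752; (((A_1 A_2) A_3) A_4): 2×103 by 103×45 → 2×45, cost 2·103·45 = 9270; cumulative 14022. Total 14022.
Difference: |160577 − 14022| = 146555.

146555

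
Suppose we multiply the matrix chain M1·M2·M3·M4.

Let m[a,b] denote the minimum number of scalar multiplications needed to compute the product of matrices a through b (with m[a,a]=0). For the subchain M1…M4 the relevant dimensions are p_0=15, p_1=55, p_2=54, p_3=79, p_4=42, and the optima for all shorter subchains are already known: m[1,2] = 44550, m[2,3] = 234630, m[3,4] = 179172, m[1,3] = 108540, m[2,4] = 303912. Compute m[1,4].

m[1,4] = min over k∈[1,3] of m[1,k]+m[k+1,4]+p_{0}·p_k·p_{4}.
k=1: 0 + 303912 + 15·55·42 = 338562; k=2: 44550 + 179172 + 15·54·42 = 257742; k=3: 108540 + 0 + 15·79·42 = 158310.
Minimum: 158310 at k=3.

158310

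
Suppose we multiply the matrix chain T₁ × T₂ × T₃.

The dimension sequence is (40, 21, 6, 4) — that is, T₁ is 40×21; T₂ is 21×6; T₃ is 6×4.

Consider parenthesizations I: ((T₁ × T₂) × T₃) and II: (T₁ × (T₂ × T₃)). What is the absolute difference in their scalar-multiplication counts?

2136

Order I = ((T₁ × T₂) × T₃): (T₁ × T₂): 40×21 by 21×6 → 40×6, cost 40·21·6 = 5040; ((T₁ × T₂) × T₃): 40×6 by 6×4 → 40×4, cost 40·6·4 = 960; cumulative 6000. Total 6000.
Order II = (T₁ × (T₂ × T₃)): (T₂ × T₃): 21×6 by 6×4 → 21×4, cost 21·6·4 = 504; (T₁ × (T₂ × T₃)): 40×21 by 21×4 → 40×4, cost 40·21·4 = 3360; cumulative 3864. Total 3864.
Difference: |6000 − 3864| = 2136.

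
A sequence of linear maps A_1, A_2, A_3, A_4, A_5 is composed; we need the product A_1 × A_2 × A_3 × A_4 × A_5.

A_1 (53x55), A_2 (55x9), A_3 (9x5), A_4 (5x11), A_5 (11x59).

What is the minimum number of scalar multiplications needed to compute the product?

35930

Adjacent pairs: A_1A_2 = 53·55·9 = 26235; A_2A_3 = 55·9·5 = 2475; A_3A_4 = 9·5·11 = 495; A_4A_5 = 5·11·59 = 3245.
Length 3: A_1..A_3: k=1: 0+2475+53·55·5=17050; k=2: 26235+0+53·9·5=28620 → min 17050 | A_2..A_4: k=2: 0+495+55·9·11=5940; k=3: 2475+0+55·5·11=5500 → min 5500 | A_3..A_5: k=3: 0+3245+9·5·59=5900; k=4: 495+0+9·11·59=6336 → min 5900.
Length 4: A_1..A_4: k=1: 0+5500+53·55·11=37565; k=2: 26235+495+53·9·11=31977; k=3: 17050+0+53·5·11=19965 → min 19965 | A_2..A_5: k=2: 0+5900+55·9·59=35105; k=3: 2475+3245+55·5·59=21945; k=4: 5500+0+55·11·59=41195 → min 21945.
Length 5: A_1..A_5: k=1: 0+21945+53·55·59=193930; k=2: 26235+5900+53·9·59=60278; k=3: 17050+3245+53·5·59=35930; k=4: 19965+0+53·11·59=54362 → min 35930.
Optimal order: ((A_1 × (A_2 × A_3)) × (A_4 × A_5)) with cost 35930.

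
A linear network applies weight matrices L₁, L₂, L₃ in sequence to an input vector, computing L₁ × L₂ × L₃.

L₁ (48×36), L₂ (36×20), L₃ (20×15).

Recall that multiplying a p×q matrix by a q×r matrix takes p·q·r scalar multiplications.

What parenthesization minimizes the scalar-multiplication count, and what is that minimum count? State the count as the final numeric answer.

36720

(L₁ × (L₂ × L₃)): cost 36720.
((L₁ × L₂) × L₃): cost 48960.
Optimal: (L₁ × (L₂ × L₃)) with cost 36720.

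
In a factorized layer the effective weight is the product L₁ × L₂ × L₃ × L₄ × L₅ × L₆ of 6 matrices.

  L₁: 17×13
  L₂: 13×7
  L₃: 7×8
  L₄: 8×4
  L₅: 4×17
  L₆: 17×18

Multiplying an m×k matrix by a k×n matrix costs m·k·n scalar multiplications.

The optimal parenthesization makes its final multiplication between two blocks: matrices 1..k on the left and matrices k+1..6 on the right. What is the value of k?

4

Adjacent pairs: L₁L₂ = 17·13·7 = 1547; L₂L₃ = 13·7·8 = 728; L₃L₄ = 7·8·4 = 224; L₄L₅ = 8·4·17 = 544; L₅L₆ = 4·17·18 = 1224.
Length 3: L₁..L₃: k=1: 0+728+17·13·8=2496; k=2: 1547+0+17·7·8=2499 → min 2496 | L₂..L₄: k=2: 0+224+13·7·4=588; k=3: 728+0+13·8·4=1144 → min 588 | L₃..L₅: k=3: 0+544+7·8·17=1496; k=4: 224+0+7·4·17=700 → min 700 | L₄..L₆: k=4: 0+1224+8·4·18=1800; k=5: 544+0+8·17·18=2992 → min 1800.
Length 4: L₁..L₄: k=1: 0+588+17·13·4=1472; k=2: 1547+224+17·7·4=2247; k=3: 2496+0+17·8·4=3040 → min 1472 | L₂..L₅: k=2: 0+700+13·7·17=2247; k=3: 728+544+13·8·17=3040; k=4: 588+0+13·4·17=1472 → min 1472 | L₃..L₆: k=3: 0+1800+7·8·18=2808; k=4: 224+1224+7·4·18=1952; k=5: 700+0+7·17·18=2842 → min 1952.
Length 5: L₁..L₅: k=1: 0+1472+17·13·17=5229; k=2: 1547+700+17·7·17=4270; k=3: 2496+544+17·8·17=5352; k=4: 1472+0+17·4·17=2628 → min 2628 | L₂..L₆: k=2: 0+1952+13·7·18=3590; k=3: 728+1800+13·8·18=4400; k=4: 588+1224+13·4·18=2748; k=5: 1472+0+13·17·18=5450 → min 2748.
Top-level splits: k=1: (L₁..L₁)·(L₂..L₆) → 0+2748+17·13·18 = 6726; k=2: (L₁..L₂)·(L₃..L₆) → 1547+1952+17·7·18 = 5641; k=3: (L₁..L₃)·(L₄..L₆) → 2496+1800+17·8·18 = 6744; k=4: (L₁..L₄)·(L₅..L₆) → 1472+1224+17·4·18 = 3920; k=5: (L₁..L₅)·(L₆..L₆) → 2628+0+17·17·18 = 7830.
Best split is after L₄, i.e. k = 4.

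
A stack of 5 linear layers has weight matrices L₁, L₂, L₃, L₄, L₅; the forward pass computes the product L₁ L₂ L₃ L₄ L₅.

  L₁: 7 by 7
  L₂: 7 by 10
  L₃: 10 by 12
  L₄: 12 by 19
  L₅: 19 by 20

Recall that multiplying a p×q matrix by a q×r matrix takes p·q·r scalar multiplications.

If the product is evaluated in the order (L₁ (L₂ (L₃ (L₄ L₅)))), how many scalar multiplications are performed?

(L₄ L₅): 12×19 by 19×20 → 12×20, cost 12·19·20 = 4560
(L₃ (L₄ L₅)): 10×12 by 12×20 → 10×20, cost 10·12·20 = 2400; cumulative 6960
(L₂ (L₃ (L₄ L₅))): 7×10 by 10×20 → 7×20, cost 7·10·20 = 1400; cumulative 8360
(L₁ (L₂ (L₃ (L₄ L₅)))): 7×7 by 7×20 → 7×20, cost 7·7·20 = 980; cumulative 9340
Total: 9340 scalar multiplications.

9340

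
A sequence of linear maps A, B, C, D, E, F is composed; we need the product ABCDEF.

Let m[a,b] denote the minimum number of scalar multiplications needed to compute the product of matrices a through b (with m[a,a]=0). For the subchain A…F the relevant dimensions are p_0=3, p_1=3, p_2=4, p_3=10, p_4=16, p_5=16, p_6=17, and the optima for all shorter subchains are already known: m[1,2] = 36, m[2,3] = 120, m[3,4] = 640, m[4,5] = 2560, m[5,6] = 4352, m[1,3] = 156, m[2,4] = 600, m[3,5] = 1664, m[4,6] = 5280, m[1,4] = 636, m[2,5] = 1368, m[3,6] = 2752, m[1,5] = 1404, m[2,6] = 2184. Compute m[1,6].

2220

m[1,6] = min over k∈[1,5] of m[1,k]+m[k+1,6]+p_{0}·p_k·p_{6}.
k=1: 0 + 2184 + 3·3·17 = 2337; k=2: 36 + 2752 + 3·4·17 = 2992; k=3: 156 + 5280 + 3·10·17 = 5946; k=4: 636 + 4352 + 3·16·17 = 5804; k=5: 1404 + 0 + 3·16·17 = 2220.
Minimum: 2220 at k=5.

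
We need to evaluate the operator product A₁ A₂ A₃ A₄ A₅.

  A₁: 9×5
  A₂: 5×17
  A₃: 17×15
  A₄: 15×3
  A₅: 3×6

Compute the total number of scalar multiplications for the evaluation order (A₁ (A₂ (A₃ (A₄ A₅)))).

2580

(A₄ A₅): 15×3 by 3×6 → 15×6, cost 15·3·6 = 270
(A₃ (A₄ A₅)): 17×15 by 15×6 → 17×6, cost 17·15·6 = 1530; cumulative 1800
(A₂ (A₃ (A₄ A₅))): 5×17 by 17×6 → 5×6, cost 5·17·6 = 510; cumulative 2310
(A₁ (A₂ (A₃ (A₄ A₅)))): 9×5 by 5×6 → 9×6, cost 9·5·6 = 270; cumulative 2580
Total: 2580 scalar multiplications.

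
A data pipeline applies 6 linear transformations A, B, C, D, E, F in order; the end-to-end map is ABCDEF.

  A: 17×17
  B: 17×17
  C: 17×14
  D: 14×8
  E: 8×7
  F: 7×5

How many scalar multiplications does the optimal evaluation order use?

4920

Adjacent pairs: AB = 17·17·17 = 4913; BC = 17·17·14 = 4046; CD = 17·14·8 = 1904; DE = 14·8·7 = 784; EF = 8·7·5 = 280.
Length 3: A..C: k=1: 0+4046+17·17·14=8092; k=2: 4913+0+17·17·14=8959 → min 8092 | B..D: k=2: 0+1904+17·17·8=4216; k=3: 4046+0+17·14·8=5950 → min 4216 | C..E: k=3: 0+784+17·14·7=2450; k=4: 1904+0+17·8·7=2856 → min 2450 | D..F: k=4: 0+280+14·8·5=840; k=5: 784+0+14·7·5=1274 → min 840.
Length 4: A..D: k=1: 0+4216+17·17·8=6528; k=2: 4913+1904+17·17·8=9129; k=3: 8092+0+17·14·8=9996 → min 6528 | B..E: k=2: 0+2450+17·17·7=4473; k=3: 4046+784+17·14·7=6496; k=4: 4216+0+17·8·7=5168 → min 4473 | C..F: k=3: 0+840+17·14·5=2030; k=4: 1904+280+17·8·5=2864; k=5: 2450+0+17·7·5=3045 → min 2030.
Length 5: A..E: k=1: 0+4473+17·17·7=6496; k=2: 4913+2450+17·17·7=9386; k=3: 8092+784+17·14·7=10542; k=4: 6528+0+17·8·7=7480 → min 6496 | B..F: k=2: 0+2030+17·17·5=3475; k=3: 4046+840+17·14·5=6076; k=4: 4216+280+17·8·5=5176; k=5: 4473+0+17·7·5=5068 → min 3475.
Length 6: A..F: k=1: 0+3475+17·17·5=4920; k=2: 4913+2030+17·17·5=8388; k=3: 8092+840+17·14·5=10122; k=4: 6528+280+17·8·5=7488; k=5: 6496+0+17·7·5=7091 → min 4920.
Optimal order: (A(B(C(D(EF))))) with cost 4920.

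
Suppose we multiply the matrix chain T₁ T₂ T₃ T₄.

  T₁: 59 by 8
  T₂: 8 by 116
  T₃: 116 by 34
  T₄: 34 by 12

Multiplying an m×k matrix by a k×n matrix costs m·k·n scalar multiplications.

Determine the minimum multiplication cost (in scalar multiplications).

Adjacent pairs: T₁T₂ = 59·8·116 = 54752; T₂T₃ = 8·116·34 = 31552; T₃T₄ = 116·34·12 = 47328.
Length 3: T₁..T₃: k=1: 0+31552+59·8·34=47600; k=2: 54752+0+59·116·34=287448 → min 47600 | T₂..T₄: k=2: 0+47328+8·116·12=58464; k=3: 31552+0+8·34·12=34816 → min 34816.
Length 4: T₁..T₄: k=1: 0+34816+59·8·12=40480; k=2: 54752+47328+59·116·12=184208; k=3: 47600+0+59·34·12=71672 → min 40480.
Optimal order: (T₁ ((T₂ T₃) T₄)) with cost 40480.

40480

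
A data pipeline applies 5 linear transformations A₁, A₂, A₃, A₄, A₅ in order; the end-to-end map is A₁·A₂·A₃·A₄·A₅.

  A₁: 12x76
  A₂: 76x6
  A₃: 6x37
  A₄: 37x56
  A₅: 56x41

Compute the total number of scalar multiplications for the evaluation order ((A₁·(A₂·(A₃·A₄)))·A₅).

(A₃·A₄): 6×37 by 37×56 → 6×56, cost 6·37·56 = 12432
(A₂·(A₃·A₄)): 76×6 by 6×56 → 76×56, cost 76·6·56 = 25536; cumulative 37968
(A₁·(A₂·(A₃·A₄))): 12×76 by 76×56 → 12×56, cost 12·76·56 = 51072; cumulative 89040
((A₁·(A₂·(A₃·A₄)))·A₅): 12×56 by 56×41 → 12×41, cost 12·56·41 = 27552; cumulative 116592
Total: 116592 scalar multiplications.

116592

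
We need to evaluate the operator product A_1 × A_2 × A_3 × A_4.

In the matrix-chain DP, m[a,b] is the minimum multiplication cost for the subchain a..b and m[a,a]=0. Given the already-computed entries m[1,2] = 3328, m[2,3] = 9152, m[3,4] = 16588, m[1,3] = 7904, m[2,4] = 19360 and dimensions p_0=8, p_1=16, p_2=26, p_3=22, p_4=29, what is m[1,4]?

13008

m[1,4] = min over k∈[1,3] of m[1,k]+m[k+1,4]+p_{0}·p_k·p_{4}.
k=1: 0 + 19360 + 8·16·29 = 23072; k=2: 3328 + 16588 + 8·26·29 = 25948; k=3: 7904 + 0 + 8·22·29 = 13008.
Minimum: 13008 at k=3.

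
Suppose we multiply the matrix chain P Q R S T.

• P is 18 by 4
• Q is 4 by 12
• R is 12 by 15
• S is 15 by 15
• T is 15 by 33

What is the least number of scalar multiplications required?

Adjacent pairs: PQ = 18·4·12 = 864; QR = 4·12·15 = 720; RS = 12·15·15 = 2700; ST = 15·15·33 = 7425.
Length 3: P..R: k=1: 0+720+18·4·15=1800; k=2: 864+0+18·12·15=4104 → min 1800 | Q..S: k=2: 0+2700+4·12·15=3420; k=3: 720+0+4·15·15=1620 → min 1620 | R..T: k=3: 0+7425+12·15·33=13365; k=4: 2700+0+12·15·33=8640 → min 8640.
Length 4: P..S: k=1: 0+1620+18·4·15=2700; k=2: 864+2700+18·12·15=6804; k=3: 1800+0+18·15·15=5850 → min 2700 | Q..T: k=2: 0+8640+4·12·33=10224; k=3: 720+7425+4·15·33=10125; k=4: 1620+0+4·15·33=3600 → min 3600.
Length 5: P..T: k=1: 0+3600+18·4·33=5976; k=2: 864+8640+18·12·33=16632; k=3: 1800+7425+18·15·33=18135; k=4: 2700+0+18·15·33=11610 → min 5976.
Optimal order: (P (((Q R) S) T)) with cost 5976.

5976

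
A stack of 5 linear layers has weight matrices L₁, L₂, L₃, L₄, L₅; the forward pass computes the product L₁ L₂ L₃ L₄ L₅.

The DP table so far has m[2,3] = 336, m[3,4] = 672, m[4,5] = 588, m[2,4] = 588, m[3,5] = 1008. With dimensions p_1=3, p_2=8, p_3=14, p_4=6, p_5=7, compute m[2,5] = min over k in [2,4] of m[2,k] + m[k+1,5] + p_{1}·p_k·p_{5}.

714

m[2,5] = min over k∈[2,4] of m[2,k]+m[k+1,5]+p_{1}·p_k·p_{5}.
k=2: 0 + 1008 + 3·8·7 = 1176; k=3: 336 + 588 + 3·14·7 = 1218; k=4: 588 + 0 + 3·6·7 = 714.
Minimum: 714 at k=4.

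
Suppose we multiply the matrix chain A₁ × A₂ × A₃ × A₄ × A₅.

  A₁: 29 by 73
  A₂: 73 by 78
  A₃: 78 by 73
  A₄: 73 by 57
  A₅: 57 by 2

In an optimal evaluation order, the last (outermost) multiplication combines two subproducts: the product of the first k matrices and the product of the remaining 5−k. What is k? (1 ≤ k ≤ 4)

1

Adjacent pairs: A₁A₂ = 29·73·78 = 165126; A₂A₃ = 73·78·73 = 415662; A₃A₄ = 78·73·57 = 324558; A₄A₅ = 73·57·2 = 8322.
Length 3: A₁..A₃: k=1: 0+415662+29·73·73=570203; k=2: 165126+0+29·78·73=330252 → min 330252 | A₂..A₄: k=2: 0+324558+73·78·57=649116; k=3: 415662+0+73·73·57=719415 → min 649116 | A₃..A₅: k=3: 0+8322+78·73·2=19710; k=4: 324558+0+78·57·2=333450 → min 19710.
Length 4: A₁..A₄: k=1: 0+649116+29·73·57=769785; k=2: 165126+324558+29·78·57=618618; k=3: 330252+0+29·73·57=450921 → min 450921 | A₂..A₅: k=2: 0+19710+73·78·2=31098; k=3: 415662+8322+73·73·2=434642; k=4: 649116+0+73·57·2=657438 → min 31098.
Top-level splits: k=1: (A₁..A₁)·(A₂..A₅) → 0+31098+29·73·2 = 35332; k=2: (A₁..A₂)·(A₃..A₅) → 165126+19710+29·78·2 = 189360; k=3: (A₁..A₃)·(A₄..A₅) → 330252+8322+29·73·2 = 342808; k=4: (A₁..A₄)·(A₅..A₅) → 450921+0+29·57·2 = 454227.
Best split is after A₁, i.e. k = 1.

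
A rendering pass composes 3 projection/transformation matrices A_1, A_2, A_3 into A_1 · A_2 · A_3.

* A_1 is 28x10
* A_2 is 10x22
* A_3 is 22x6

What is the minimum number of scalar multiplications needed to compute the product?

Order (A_1 · (A_2 · A_3)): (A_2 · A_3): 10×22 by 22×6 → 10×6, cost 10·22·6 = 1320; (A_1 · (A_2 · A_3)): 28×10 by 10×6 → 28×6, cost 28·10·6 = 1680; cumulative 3000. Total 3000.
Order ((A_1 · A_2) · A_3): (A_1 · A_2): 28×10 by 10×22 → 28×22, cost 28·10·22 = 6160; ((A_1 · A_2) · A_3): 28×22 by 22×6 → 28×6, cost 28·22·6 = 3696; cumulative 9856. Total 9856.
Minimum: 3000.

3000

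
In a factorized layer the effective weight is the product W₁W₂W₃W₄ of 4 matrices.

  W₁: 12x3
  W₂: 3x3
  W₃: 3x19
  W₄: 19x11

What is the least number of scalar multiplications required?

Adjacent pairs: W₁W₂ = 12·3·3 = 108; W₂W₃ = 3·3·19 = 171; W₃W₄ = 3·19·11 = 627.
Length 3: W₁..W₃: k=1: 0+171+12·3·19=855; k=2: 108+0+12·3·19=792 → min 792 | W₂..W₄: k=2: 0+627+3·3·11=726; k=3: 171+0+3·19·11=798 → min 726.
Length 4: W₁..W₄: k=1: 0+726+12·3·11=1122; k=2: 108+627+12·3·11=1131; k=3: 792+0+12·19·11=3300 → min 1122.
Optimal order: (W₁(W₂(W₃W₄))) with cost 1122.

1122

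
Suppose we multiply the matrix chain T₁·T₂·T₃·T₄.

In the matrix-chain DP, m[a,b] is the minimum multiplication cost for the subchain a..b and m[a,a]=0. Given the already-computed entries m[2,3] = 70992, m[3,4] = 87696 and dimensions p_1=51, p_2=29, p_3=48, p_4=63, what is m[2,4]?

180873

m[2,4] = min over k∈[2,3] of m[2,k]+m[k+1,4]+p_{1}·p_k·p_{4}.
k=2: 0 + 87696 + 51·29·63 = 180873; k=3: 70992 + 0 + 51·48·63 = 225216.
Minimum: 180873 at k=2.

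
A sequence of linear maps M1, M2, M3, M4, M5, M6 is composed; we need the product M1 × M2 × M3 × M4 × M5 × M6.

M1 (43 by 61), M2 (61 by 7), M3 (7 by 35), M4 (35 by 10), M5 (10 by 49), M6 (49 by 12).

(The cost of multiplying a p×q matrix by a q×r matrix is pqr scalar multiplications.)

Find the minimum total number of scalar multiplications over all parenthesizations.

Adjacent pairs: M1M2 = 43·61·7 = 18361; M2M3 = 61·7·35 = 14945; M3M4 = 7·35·10 = 2450; M4M5 = 35·10·49 = 17150; M5M6 = 10·49·12 = 5880.
Length 3: M1..M3: k=1: 0+14945+43·61·35=106750; k=2: 18361+0+43·7·35=28896 → min 28896 | M2..M4: k=2: 0+2450+61·7·10=6720; k=3: 14945+0+61·35·10=36295 → min 6720 | M3..M5: k=3: 0+17150+7·35·49=29155; k=4: 2450+0+7·10·49=5880 → min 5880 | M4..M6: k=4: 0+5880+35·10·12=10080; k=5: 17150+0+35·49·12=37730 → min 10080.
Length 4: M1..M4: k=1: 0+6720+43·61·10=32950; k=2: 18361+2450+43·7·10=23821; k=3: 28896+0+43·35·10=43946 → min 23821 | M2..M5: k=2: 0+5880+61·7·49=26803; k=3: 14945+17150+61·35·49=136710; k=4: 6720+0+61·10·49=36610 → min 26803 | M3..M6: k=3: 0+10080+7·35·12=13020; k=4: 2450+5880+7·10·12=9170; k=5: 5880+0+7·49·12=9996 → min 9170.
Length 5: M1..M5: k=1: 0+26803+43·61·49=155330; k=2: 18361+5880+43·7·49=38990; k=3: 28896+17150+43·35·49=119791; k=4: 23821+0+43·10·49=44891 → min 38990 | M2..M6: k=2: 0+9170+61·7·12=14294; k=3: 14945+10080+61·35·12=50645; k=4: 6720+5880+61·10·12=19920; k=5: 26803+0+61·49·12=62671 → min 14294.
Length 6: M1..M6: k=1: 0+14294+43·61·12=45770; k=2: 18361+9170+43·7·12=31143; k=3: 28896+10080+43·35·12=57036; k=4: 23821+5880+43·10·12=34861; k=5: 38990+0+43·49·12=64274 → min 31143.
Optimal order: ((M1 × M2) × ((M3 × M4) × (M5 × M6))) with cost 31143.

31143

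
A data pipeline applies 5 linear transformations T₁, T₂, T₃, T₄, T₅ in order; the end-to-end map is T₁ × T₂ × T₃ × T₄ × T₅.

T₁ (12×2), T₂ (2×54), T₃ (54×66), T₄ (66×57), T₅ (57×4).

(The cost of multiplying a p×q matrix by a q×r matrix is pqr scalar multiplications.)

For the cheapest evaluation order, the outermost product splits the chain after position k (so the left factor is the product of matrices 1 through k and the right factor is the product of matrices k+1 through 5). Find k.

1

Adjacent pairs: T₁T₂ = 12·2·54 = 1296; T₂T₃ = 2·54·66 = 7128; T₃T₄ = 54·66·57 = 203148; T₄T₅ = 66·57·4 = 15048.
Length 3: T₁..T₃: k=1: 0+7128+12·2·66=8712; k=2: 1296+0+12·54·66=44064 → min 8712 | T₂..T₄: k=2: 0+203148+2·54·57=209304; k=3: 7128+0+2·66·57=14652 → min 14652 | T₃..T₅: k=3: 0+15048+54·66·4=29304; k=4: 203148+0+54·57·4=215460 → min 29304.
Length 4: T₁..T₄: k=1: 0+14652+12·2·57=16020; k=2: 1296+203148+12·54·57=241380; k=3: 8712+0+12·66·57=53856 → min 16020 | T₂..T₅: k=2: 0+29304+2·54·4=29736; k=3: 7128+15048+2·66·4=22704; k=4: 14652+0+2·57·4=15108 → min 15108.
Top-level splits: k=1: (T₁..T₁)·(T₂..T₅) → 0+15108+12·2·4 = 15204; k=2: (T₁..T₂)·(T₃..T₅) → 1296+29304+12·54·4 = 33192; k=3: (T₁..T₃)·(T₄..T₅) → 8712+15048+12·66·4 = 26928; k=4: (T₁..T₄)·(T₅..T₅) → 16020+0+12·57·4 = 18756.
Best split is after T₁, i.e. k = 1.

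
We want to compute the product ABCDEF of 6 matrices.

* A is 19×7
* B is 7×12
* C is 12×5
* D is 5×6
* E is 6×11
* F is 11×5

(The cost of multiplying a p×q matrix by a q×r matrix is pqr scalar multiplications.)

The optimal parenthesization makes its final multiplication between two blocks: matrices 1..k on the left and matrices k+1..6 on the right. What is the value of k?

1

Adjacent pairs: AB = 19·7·12 = 1596; BC = 7·12·5 = 420; CD = 12·5·6 = 360; DE = 5·6·11 = 330; EF = 6·11·5 = 330.
Length 3: A..C: k=1: 0+420+19·7·5=1085; k=2: 1596+0+19·12·5=2736 → min 1085 | B..D: k=2: 0+360+7·12·6=864; k=3: 420+0+7·5·6=630 → min 630 | C..E: k=3: 0+330+12·5·11=990; k=4: 360+0+12·6·11=1152 → min 990 | D..F: k=4: 0+330+5·6·5=480; k=5: 330+0+5·11·5=605 → min 480.
Length 4: A..D: k=1: 0+630+19·7·6=1428; k=2: 1596+360+19·12·6=3324; k=3: 1085+0+19·5·6=1655 → min 1428 | B..E: k=2: 0+990+7·12·11=1914; k=3: 420+330+7·5·11=1135; k=4: 630+0+7·6·11=1092 → min 1092 | C..F: k=3: 0+480+12·5·5=780; k=4: 360+330+12·6·5=1050; k=5: 990+0+12·11·5=1650 → min 780.
Length 5: A..E: k=1: 0+1092+19·7·11=2555; k=2: 1596+990+19·12·11=5094; k=3: 1085+330+19·5·11=2460; k=4: 1428+0+19·6·11=2682 → min 2460 | B..F: k=2: 0+780+7·12·5=1200; k=3: 420+480+7·5·5=1075; k=4: 630+330+7·6·5=1170; k=5: 1092+0+7·11·5=1477 → min 1075.
Top-level splits: k=1: (A..A)·(B..F) → 0+1075+19·7·5 = 1740; k=2: (A..B)·(C..F) → 1596+780+19·12·5 = 3516; k=3: (A..C)·(D..F) → 1085+480+19·5·5 = 2040; k=4: (A..D)·(E..F) → 1428+330+19·6·5 = 2328; k=5: (A..E)·(F..F) → 2460+0+19·11·5 = 3505.
Best split is after A, i.e. k = 1.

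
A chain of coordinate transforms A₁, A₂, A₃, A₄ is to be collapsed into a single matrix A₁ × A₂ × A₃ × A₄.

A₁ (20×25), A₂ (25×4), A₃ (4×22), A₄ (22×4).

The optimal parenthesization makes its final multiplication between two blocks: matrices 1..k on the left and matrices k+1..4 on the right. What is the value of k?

2

Adjacent pairs: A₁A₂ = 20·25·4 = 2000; A₂A₃ = 25·4·22 = 2200; A₃A₄ = 4·22·4 = 352.
Length 3: A₁..A₃: k=1: 0+2200+20·25·22=13200; k=2: 2000+0+20·4·22=3760 → min 3760 | A₂..A₄: k=2: 0+352+25·4·4=752; k=3: 2200+0+25·22·4=4400 → min 752.
Top-level splits: k=1: (A₁..A₁)·(A₂..A₄) → 0+752+20·25·4 = 2752; k=2: (A₁..A₂)·(A₃..A₄) → 2000+352+20·4·4 = 2672; k=3: (A₁..A₃)·(A₄..A₄) → 3760+0+20·22·4 = 5520.
Best split is after A₂, i.e. k = 2.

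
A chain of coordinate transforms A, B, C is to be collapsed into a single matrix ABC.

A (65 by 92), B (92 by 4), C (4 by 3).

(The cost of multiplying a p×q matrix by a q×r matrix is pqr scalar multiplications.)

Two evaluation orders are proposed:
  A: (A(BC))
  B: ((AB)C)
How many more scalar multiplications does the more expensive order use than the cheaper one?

Order A = (A(BC)): (BC): 92×4 by 4×3 → 92×3, cost 92·4·3 = 1104; (A(BC)): 65×92 by 92×3 → 65×3, cost 65·92·3 = 17940; cumulative 19044. Total 19044.
Order B = ((AB)C): (AB): 65×92 by 92×4 → 65×4, cost 65·92·4 = 23920; ((AB)C): 65×4 by 4×3 → 65×3, cost 65·4·3 = 780; cumulative 24700. Total 24700.
Difference: |19044 − 24700| = 5656.

5656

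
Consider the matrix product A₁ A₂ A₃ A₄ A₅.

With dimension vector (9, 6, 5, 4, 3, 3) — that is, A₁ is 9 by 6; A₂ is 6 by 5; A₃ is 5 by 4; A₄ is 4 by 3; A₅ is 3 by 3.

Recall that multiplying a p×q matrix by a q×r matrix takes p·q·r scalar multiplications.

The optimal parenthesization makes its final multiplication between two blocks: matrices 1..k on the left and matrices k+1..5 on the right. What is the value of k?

1

Adjacent pairs: A₁A₂ = 9·6·5 = 270; A₂A₃ = 6·5·4 = 120; A₃A₄ = 5·4·3 = 60; A₄A₅ = 4·3·3 = 36.
Length 3: A₁..A₃: k=1: 0+120+9·6·4=336; k=2: 270+0+9·5·4=450 → min 336 | A₂..A₄: k=2: 0+60+6·5·3=150; k=3: 120+0+6·4·3=192 → min 150 | A₃..A₅: k=3: 0+36+5·4·3=96; k=4: 60+0+5·3·3=105 → min 96.
Length 4: A₁..A₄: k=1: 0+150+9·6·3=312; k=2: 270+60+9·5·3=465; k=3: 336+0+9·4·3=444 → min 312 | A₂..A₅: k=2: 0+96+6·5·3=186; k=3: 120+36+6·4·3=228; k=4: 150+0+6·3·3=204 → min 186.
Top-level splits: k=1: (A₁..A₁)·(A₂..A₅) → 0+186+9·6·3 = 348; k=2: (A₁..A₂)·(A₃..A₅) → 270+96+9·5·3 = 501; k=3: (A₁..A₃)·(A₄..A₅) → 336+36+9·4·3 = 480; k=4: (A₁..A₄)·(A₅..A₅) → 312+0+9·3·3 = 393.
Best split is after A₁, i.e. k = 1.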